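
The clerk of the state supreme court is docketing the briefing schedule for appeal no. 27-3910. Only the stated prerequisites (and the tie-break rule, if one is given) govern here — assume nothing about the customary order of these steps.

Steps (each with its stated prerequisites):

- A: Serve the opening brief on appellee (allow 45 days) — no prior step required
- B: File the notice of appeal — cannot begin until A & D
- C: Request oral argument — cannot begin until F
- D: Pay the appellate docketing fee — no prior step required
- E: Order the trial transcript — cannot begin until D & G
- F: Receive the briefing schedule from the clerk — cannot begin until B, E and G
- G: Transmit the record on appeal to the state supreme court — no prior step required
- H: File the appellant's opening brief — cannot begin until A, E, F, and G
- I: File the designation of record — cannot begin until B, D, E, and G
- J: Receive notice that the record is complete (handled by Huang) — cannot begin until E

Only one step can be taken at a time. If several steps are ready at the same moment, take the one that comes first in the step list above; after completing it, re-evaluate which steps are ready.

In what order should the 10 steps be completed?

A, D and G have no prerequisites; A is listed earlier, so A is first.
Ready: D and G. D is listed earlier → D.
B now also ready, so the ready set is {B, G}; B is listed earlier → B.
That leaves G as the only ready step → G.
That leaves E as the only ready step → E.
Now F, I and J have their prerequisites met. F is listed earlier, so F next.
Now C, H, I and J have their prerequisites met. C is listed earlier, so C next.
Now H, I and J have their prerequisites met. H is listed earlier, so H next.
Now I and J have their prerequisites met. I is listed earlier, so I next.
That leaves J as the only ready step → J.

A, D, B, G, E, F, C, H, I, J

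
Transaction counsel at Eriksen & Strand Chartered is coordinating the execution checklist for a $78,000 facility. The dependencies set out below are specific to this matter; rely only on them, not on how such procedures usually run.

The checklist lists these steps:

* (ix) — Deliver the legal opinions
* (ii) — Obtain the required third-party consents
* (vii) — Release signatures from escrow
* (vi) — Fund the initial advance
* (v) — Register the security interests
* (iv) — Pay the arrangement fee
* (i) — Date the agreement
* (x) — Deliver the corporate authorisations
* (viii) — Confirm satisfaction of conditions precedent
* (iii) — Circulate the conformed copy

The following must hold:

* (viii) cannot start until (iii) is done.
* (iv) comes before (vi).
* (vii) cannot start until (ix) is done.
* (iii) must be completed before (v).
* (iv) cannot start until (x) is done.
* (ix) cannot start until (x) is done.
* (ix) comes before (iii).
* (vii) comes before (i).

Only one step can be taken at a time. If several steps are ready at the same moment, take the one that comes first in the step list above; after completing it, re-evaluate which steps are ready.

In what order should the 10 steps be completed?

(ii) and (x) have no prerequisites; (ii) is listed earlier, so (ii) is first.
Next only (x) has its prerequisites met → (x).
Now (ix) and (iv) have their prerequisites met. (ix) is listed earlier, so (ix) next.
(vii) and (iii) now also ready, so the ready set is {(vii), (iv), (iii)}; (vii) is listed earlier → (vii).
Ready: (iv), (i) and (iii). (iv) is listed earlier → (iv).
(vi) now also ready, so the ready set is {(vi), (i), (iii)}; (vi) is listed earlier → (vi).
Ready: (i) and (iii). (i) is listed earlier → (i).
That leaves (iii) as the only ready step → (iii).
Ready: (v) and (viii). (v) is listed earlier → (v).
(viii) is the only step now ready → (viii).

(ii), (x), (ix), (vii), (iv), (vi), (i), (iii), (v), (viii)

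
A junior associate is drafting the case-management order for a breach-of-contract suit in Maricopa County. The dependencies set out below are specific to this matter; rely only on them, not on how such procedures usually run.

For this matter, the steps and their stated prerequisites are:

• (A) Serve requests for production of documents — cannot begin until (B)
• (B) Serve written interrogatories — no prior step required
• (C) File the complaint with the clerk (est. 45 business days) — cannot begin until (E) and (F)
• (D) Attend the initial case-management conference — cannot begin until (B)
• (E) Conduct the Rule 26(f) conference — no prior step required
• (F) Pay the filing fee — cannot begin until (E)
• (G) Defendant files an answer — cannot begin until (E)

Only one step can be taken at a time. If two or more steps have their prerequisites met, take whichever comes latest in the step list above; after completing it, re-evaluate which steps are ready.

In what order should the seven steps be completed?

(E) → (G) → (F) → (C) → (B) → (D) → (A)

Nothing is required for (E) and (B). (E) is listed later → (E) first.
(G) and (F) now also ready, so the ready set is {(G), (F), (B)}; (G) is listed later → (G).
(F) and (B) are both available; (F) is listed later → (F).
(C) and (B) are both available; (C) is listed later → (C).
(B) is the only step now ready → (B).
Now (D) and (A) have their prerequisites met. (D) is listed later, so (D) next.
Next only (A) has its prerequisites met → (A).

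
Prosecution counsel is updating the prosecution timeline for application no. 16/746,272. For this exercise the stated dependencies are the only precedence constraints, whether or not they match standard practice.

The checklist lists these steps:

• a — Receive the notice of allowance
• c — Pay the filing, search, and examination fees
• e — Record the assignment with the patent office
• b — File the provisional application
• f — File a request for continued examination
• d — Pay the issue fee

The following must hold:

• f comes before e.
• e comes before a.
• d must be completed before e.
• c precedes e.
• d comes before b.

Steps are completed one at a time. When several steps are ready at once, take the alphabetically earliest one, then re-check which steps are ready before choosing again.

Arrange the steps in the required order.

Nothing is required for c, d and f. c has the earlier label → c first.
d and f are both available; d has the earlier label → d.
b now also ready, so the ready set is {b, f}; b has the earlier label → b.
Next only f has its prerequisites met → f.
e needed c, d and f, now all done → e.
a needed e, now all done → a.

c d b f e a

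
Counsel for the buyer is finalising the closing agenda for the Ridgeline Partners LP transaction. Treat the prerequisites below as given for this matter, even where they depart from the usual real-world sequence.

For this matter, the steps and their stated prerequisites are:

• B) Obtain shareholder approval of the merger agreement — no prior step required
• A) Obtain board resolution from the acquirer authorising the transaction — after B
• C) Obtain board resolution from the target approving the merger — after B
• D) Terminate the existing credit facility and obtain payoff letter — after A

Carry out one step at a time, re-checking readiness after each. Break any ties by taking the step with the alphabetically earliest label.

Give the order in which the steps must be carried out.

B, A, C, D

B is the only step with nothing outstanding, so it goes first.
Now A and C have their prerequisites met. A has the earlier label, so A next.
D now also ready, so the ready set is {C, D}; C has the earlier label → C.
D needed A, now all done → D.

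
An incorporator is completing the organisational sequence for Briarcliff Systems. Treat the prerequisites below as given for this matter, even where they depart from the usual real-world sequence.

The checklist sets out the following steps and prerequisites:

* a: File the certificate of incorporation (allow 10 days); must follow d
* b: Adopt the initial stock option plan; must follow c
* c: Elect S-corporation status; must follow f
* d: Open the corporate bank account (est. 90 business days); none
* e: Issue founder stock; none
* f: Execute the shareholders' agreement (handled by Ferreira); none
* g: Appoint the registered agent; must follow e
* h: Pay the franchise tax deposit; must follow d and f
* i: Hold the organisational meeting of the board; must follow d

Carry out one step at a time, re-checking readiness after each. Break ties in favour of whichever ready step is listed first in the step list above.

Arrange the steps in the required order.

d, e and f have no prerequisites; d is listed earlier, so d is first.
Ready: a, e, f and i. a is listed earlier → a.
e, f and i are all available; e is listed earlier → e.
Now f, g and i have their prerequisites met. f is listed earlier, so f next.
c and h now also ready, so the ready set is {c, g, h, i}; c is listed earlier → c.
Now b, g, h and i have their prerequisites met. b is listed earlier, so b next.
Now g, h and i have their prerequisites met. g is listed earlier, so g next.
h and i are both available; h is listed earlier → h.
i needed d, now all done → i.

d → a → e → f → c → b → g → h → i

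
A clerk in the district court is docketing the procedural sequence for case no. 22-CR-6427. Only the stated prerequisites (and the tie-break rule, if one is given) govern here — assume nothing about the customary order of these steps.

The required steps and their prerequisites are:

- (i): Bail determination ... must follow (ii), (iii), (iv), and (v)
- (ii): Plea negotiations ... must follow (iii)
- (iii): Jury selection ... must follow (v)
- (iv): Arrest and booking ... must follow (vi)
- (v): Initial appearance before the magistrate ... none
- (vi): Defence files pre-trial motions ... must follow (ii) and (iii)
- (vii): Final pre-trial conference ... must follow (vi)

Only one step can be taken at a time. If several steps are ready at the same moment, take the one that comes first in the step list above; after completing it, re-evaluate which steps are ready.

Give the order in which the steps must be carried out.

(v) has no prerequisites → (v) first.
Next only (iii) has its prerequisites met → (iii).
(ii) needed (iii), now all done → (ii).
Next only (vi) has its prerequisites met → (vi).
Ready: (iv) and (vii). (iv) is listed earlier → (iv).
(i) and (vii) are both available; (i) is listed earlier → (i).
That leaves (vii) as the only ready step → (vii).

(v) (iii) (ii) (vi) (iv) (i) (vii)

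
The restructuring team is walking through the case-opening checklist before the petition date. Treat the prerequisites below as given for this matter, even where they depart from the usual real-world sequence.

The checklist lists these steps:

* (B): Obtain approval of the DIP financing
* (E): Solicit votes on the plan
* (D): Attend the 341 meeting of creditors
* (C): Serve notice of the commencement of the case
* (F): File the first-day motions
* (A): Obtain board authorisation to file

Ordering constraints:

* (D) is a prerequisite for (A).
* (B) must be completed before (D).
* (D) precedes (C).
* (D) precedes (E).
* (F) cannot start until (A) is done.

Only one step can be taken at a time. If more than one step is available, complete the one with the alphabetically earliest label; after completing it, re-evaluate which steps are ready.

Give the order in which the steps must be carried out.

(B) → (D) → (A) → (C) → (E) → (F)

Only (B) has no prerequisites, so it is first.
Next only (D) has its prerequisites met → (D).
Ready: (A), (C) and (E). (A) has the earlier label → (A).
Ready: (C), (E) and (F). (C) has the earlier label → (C).
Now (E) and (F) have their prerequisites met. (E) has the earlier label, so (E) next.
That leaves (F) as the only ready step → (F).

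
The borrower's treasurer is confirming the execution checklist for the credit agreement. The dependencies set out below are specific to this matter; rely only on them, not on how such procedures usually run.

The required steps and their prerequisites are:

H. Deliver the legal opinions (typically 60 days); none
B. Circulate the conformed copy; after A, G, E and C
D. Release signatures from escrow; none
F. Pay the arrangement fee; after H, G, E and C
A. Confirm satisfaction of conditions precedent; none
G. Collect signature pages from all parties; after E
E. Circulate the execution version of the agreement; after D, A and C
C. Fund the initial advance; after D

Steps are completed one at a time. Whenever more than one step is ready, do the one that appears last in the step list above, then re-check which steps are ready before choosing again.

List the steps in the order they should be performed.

A, D, C, E, G, B, H, F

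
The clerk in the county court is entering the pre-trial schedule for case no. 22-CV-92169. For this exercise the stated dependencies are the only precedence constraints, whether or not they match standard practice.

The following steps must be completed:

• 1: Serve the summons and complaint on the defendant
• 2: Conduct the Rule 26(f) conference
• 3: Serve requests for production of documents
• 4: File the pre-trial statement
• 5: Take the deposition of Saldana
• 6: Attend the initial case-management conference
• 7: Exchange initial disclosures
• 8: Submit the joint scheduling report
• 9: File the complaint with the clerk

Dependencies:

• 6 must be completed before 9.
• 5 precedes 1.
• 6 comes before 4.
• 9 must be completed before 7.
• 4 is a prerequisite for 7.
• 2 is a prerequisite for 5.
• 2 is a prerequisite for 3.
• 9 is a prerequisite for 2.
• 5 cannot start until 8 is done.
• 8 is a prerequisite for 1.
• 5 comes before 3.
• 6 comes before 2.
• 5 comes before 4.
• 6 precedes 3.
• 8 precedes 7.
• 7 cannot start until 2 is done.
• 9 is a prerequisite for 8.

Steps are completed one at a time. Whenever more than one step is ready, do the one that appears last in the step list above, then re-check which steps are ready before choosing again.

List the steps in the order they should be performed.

6, 9, 8, 2, 5, 4, 7, 3, 1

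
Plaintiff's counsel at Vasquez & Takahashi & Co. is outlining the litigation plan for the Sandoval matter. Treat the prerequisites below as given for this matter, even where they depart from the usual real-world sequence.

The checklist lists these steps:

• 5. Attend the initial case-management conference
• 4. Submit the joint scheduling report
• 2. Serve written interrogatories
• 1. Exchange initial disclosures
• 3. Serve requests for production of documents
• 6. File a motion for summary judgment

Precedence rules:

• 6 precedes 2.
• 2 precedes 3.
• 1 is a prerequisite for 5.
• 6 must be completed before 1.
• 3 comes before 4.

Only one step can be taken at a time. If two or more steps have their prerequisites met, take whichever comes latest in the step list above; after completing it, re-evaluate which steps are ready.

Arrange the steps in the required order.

6 has no prerequisites → 6 first.
Ready: 1 and 2. 1 is listed later → 1.
5 now also ready, so the ready set is {2, 5}; 2 is listed later → 2.
Ready: 3 and 5. 3 is listed later → 3.
Ready: 4 and 5. 4 is listed later → 4.
5 is the only step now ready → 5.

6 → 1 → 2 → 3 → 4 → 5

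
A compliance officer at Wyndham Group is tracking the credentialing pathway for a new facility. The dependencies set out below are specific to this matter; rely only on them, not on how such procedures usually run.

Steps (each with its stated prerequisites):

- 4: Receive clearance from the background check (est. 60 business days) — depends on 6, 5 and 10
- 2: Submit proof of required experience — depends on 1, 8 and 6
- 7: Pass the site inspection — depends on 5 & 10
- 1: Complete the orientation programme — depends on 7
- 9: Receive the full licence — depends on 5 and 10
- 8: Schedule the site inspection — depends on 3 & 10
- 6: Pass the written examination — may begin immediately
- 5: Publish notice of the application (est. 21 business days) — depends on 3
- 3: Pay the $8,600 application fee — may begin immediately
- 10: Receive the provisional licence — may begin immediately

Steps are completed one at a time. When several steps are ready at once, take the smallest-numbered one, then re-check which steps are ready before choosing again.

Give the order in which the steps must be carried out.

3, 5, 6, 10, 4, 7, 1, 8, 2, 9

Nothing is required for 3, 6 and 10. 3 has the earlier label → 3 first.
5, 6 and 10 are all available; 5 has the earlier label → 5.
Ready: 6 and 10. 6 has the earlier label → 6.
10 is the only step now ready → 10.
Ready: 4, 7, 8 and 9. 4 has the earlier label → 4.
7, 8 and 9 are all available; 7 has the earlier label → 7.
1, 8 and 9 are all available; 1 has the earlier label → 1.
8 and 9 are both available; 8 has the earlier label → 8.
2 now also ready, so the ready set is {2, 9}; 2 has the earlier label → 2.
9 is the only step now ready → 9.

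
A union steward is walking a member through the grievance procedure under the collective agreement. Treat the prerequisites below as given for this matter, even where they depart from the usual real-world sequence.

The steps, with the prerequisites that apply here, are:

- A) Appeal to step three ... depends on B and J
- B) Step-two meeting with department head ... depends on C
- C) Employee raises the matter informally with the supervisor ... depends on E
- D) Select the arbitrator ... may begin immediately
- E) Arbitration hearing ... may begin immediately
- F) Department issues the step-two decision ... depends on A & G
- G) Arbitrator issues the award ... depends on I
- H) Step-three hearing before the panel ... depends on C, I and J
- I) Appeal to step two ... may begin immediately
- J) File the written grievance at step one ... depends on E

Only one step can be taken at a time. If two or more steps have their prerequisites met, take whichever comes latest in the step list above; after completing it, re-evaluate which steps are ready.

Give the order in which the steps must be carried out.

I G E J D C H B A F

I, E and D have no prerequisites; I is listed later, so I is first.
Ready: G, E and D. G is listed later → G.
E and D are both available; E is listed later → E.
J and C now also ready, so the ready set is {J, D, C}; J is listed later → J.
D and C are both available; D is listed later → D.
Next only C has its prerequisites met → C.
H and B are both available; H is listed later → H.
B needed C, now all done → B.
A needed J and B, now all done → A.
Next only F has its prerequisites met → F.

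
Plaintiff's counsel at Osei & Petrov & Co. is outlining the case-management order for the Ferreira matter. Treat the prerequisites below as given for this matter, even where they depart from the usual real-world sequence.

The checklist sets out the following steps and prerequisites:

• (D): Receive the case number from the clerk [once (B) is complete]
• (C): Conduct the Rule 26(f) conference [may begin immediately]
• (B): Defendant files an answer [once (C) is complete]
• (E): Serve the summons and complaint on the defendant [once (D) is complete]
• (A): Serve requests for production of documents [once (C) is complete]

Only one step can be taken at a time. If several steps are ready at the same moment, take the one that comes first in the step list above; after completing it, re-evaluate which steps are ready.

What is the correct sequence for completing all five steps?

(C) has no prerequisites → (C) first.
(B) and (A) are both available; (B) is listed earlier → (B).
Now (D) and (A) have their prerequisites met. (D) is listed earlier, so (D) next.
Now (E) and (A) have their prerequisites met. (E) is listed earlier, so (E) next.
That leaves (A) as the only ready step → (A).

(C) → (B) → (D) → (E) → (A)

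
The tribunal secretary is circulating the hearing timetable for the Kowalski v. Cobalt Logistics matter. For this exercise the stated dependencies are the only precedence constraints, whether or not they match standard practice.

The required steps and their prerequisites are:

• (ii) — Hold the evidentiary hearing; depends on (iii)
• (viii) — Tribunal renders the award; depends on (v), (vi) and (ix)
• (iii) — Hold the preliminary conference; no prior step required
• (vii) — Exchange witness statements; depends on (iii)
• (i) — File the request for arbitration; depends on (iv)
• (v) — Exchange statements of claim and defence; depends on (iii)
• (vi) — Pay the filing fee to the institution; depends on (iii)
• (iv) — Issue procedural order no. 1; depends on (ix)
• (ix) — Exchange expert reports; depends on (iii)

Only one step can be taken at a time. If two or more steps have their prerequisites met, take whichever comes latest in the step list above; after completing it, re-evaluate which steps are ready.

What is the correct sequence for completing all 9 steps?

(iii), (ix), (iv), (vi), (v), (i), (vii), (viii), (ii)

(iii) is the only step with nothing outstanding, so it goes first.
Ready: (ix), (vi), (v), (vii) and (ii). (ix) is listed later → (ix).
Ready: (iv), (vi), (v), (vii) and (ii). (iv) is listed later → (iv).
(vi), (v), (i), (vii) and (ii) are all available; (vi) is listed later → (vi).
Ready: (v), (i), (vii) and (ii). (v) is listed later → (v).
(viii) now also ready, so the ready set is {(i), (vii), (viii), (ii)}; (i) is listed later → (i).
Ready: (vii), (viii) and (ii). (vii) is listed later → (vii).
(viii) and (ii) are both available; (viii) is listed later → (viii).
(ii) needed (iii), now all done → (ii).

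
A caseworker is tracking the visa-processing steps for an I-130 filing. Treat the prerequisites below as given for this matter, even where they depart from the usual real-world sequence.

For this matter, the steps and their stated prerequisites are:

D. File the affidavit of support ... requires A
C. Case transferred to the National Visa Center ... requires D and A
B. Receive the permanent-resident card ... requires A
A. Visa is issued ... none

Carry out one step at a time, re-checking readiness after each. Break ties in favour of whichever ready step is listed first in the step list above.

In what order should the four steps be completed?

A → D → C → B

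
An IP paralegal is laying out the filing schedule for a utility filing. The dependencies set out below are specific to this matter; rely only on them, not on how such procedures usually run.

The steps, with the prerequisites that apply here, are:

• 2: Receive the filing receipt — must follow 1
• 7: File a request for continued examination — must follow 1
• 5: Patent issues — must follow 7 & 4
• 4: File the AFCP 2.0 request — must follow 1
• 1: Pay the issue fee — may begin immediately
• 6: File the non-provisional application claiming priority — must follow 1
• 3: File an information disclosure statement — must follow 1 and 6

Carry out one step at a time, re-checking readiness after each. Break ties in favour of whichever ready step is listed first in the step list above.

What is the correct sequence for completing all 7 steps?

1 is the only step with nothing outstanding, so it goes first.
2, 7, 4 and 6 are all available; 2 is listed earlier → 2.
Now 7, 4 and 6 have their prerequisites met. 7 is listed earlier, so 7 next.
4 and 6 are both available; 4 is listed earlier → 4.
Ready: 5 and 6. 5 is listed earlier → 5.
6 is the only step now ready → 6.
3 needed 1 and 6, now all done → 3.

1 → 2 → 7 → 4 → 5 → 6 → 3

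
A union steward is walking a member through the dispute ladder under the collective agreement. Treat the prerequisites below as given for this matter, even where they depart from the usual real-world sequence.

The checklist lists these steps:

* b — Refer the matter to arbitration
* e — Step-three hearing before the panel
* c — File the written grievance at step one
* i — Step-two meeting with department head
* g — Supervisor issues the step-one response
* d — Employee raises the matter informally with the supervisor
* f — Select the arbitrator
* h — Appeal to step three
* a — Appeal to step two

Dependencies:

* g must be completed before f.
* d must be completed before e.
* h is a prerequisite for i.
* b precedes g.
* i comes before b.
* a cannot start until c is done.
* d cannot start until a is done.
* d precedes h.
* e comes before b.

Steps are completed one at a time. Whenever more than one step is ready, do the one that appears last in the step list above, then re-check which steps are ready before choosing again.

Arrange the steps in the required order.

c is the only step with nothing outstanding, so it goes first.
That leaves a as the only ready step → a.
d needed a, now all done → d.
h and e are both available; h is listed later → h.
i now also ready, so the ready set is {i, e}; i is listed later → i.
e needed d, now all done → e.
Next only b has its prerequisites met → b.
That leaves g as the only ready step → g.
Next only f has its prerequisites met → f.

c a d h i e b g f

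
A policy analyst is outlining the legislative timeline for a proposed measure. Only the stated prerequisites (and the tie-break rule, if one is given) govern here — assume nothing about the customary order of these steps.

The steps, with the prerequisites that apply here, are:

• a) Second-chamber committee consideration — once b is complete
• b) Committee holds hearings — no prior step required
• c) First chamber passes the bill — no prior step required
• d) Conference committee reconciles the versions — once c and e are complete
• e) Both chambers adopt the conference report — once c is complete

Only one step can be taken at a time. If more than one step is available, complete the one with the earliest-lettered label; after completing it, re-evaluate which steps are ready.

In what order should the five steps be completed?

b a c e d

b and c have no prerequisites; b has the earlier label, so b is first.
Ready: a and c. a has the earlier label → a.
That leaves c as the only ready step → c.
That leaves e as the only ready step → e.
Next only d has its prerequisites met → d.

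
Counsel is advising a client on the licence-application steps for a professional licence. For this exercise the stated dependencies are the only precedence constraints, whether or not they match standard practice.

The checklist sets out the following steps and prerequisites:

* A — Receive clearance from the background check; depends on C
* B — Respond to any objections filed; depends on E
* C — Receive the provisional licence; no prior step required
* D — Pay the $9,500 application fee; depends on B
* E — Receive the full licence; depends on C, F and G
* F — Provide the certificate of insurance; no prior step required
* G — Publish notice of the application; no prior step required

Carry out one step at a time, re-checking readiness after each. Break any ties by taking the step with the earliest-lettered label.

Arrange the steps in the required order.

C → A → F → G → E → B → D

C, F and G have no prerequisites; C has the earlier label, so C is first.
Ready: A, F and G. A has the earlier label → A.
Now F and G have their prerequisites met. F has the earlier label, so F next.
Next only G has its prerequisites met → G.
That leaves E as the only ready step → E.
B needed E, now all done → B.
That leaves D as the only ready step → D.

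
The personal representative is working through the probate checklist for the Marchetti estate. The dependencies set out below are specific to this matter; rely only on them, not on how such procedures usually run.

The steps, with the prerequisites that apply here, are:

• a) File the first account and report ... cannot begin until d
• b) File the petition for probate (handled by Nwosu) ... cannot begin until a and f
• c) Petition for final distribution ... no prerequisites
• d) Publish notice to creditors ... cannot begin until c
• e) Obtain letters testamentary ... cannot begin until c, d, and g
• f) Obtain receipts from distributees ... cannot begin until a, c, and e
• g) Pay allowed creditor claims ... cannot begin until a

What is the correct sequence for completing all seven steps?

c, d, a, g, e, f, b

c is the only step with nothing outstanding, so it goes first.
That leaves d as the only ready step → d.
a needed d, now all done → a.
g needed a, now all done → g.
That leaves e as the only ready step → e.
That leaves f as the only ready step → f.
b is the only step now ready → b.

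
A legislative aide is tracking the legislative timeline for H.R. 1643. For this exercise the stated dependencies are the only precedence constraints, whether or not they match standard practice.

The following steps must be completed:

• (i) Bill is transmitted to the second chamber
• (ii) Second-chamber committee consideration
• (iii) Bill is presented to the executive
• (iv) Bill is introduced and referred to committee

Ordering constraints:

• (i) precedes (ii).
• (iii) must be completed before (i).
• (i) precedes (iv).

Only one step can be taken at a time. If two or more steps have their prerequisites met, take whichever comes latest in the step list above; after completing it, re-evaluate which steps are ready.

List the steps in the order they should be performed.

Only (iii) has no prerequisites, so it is first.
Next only (i) has its prerequisites met → (i).
Ready: (iv) and (ii). (iv) is listed later → (iv).
(ii) needed (i), now all done → (ii).

(iii) (i) (iv) (ii)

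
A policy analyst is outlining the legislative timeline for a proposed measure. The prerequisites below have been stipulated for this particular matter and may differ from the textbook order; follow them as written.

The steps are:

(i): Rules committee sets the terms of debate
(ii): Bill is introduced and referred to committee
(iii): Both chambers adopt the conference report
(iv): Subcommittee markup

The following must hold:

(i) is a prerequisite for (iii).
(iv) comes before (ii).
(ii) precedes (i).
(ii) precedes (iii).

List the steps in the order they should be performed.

(iv) (ii) (i) (iii)

(iv) is the only step with nothing outstanding, so it goes first.
(ii) needed (iv), now all done → (ii).
(i) is the only step now ready → (i).
Next only (iii) has its prerequisites met → (iii).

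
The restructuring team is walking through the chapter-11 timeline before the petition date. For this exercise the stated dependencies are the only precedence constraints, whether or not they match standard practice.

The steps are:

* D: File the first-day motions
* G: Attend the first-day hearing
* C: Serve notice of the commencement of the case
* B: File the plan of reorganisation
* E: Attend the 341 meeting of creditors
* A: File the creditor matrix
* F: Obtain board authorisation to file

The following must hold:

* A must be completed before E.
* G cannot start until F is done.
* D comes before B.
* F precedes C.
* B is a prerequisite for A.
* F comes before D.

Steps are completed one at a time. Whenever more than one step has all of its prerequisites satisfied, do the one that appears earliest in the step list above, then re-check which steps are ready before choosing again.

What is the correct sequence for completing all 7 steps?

F is the only step with nothing outstanding, so it goes first.
Ready: D, G and C. D is listed earlier → D.
Ready: G, C and B. G is listed earlier → G.
Now C and B have their prerequisites met. C is listed earlier, so C next.
B needed D, now all done → B.
That leaves A as the only ready step → A.
E needed A, now all done → E.

F, D, G, C, B, A, E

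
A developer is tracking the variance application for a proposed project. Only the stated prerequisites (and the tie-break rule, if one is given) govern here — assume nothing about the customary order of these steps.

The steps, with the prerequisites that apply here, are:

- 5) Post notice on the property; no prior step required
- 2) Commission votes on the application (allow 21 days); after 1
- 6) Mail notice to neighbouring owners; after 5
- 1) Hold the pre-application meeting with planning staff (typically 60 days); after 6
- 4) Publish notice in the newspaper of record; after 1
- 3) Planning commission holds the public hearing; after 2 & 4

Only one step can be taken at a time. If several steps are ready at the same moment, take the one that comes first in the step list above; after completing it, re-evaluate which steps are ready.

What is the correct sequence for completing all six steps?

5 → 6 → 1 → 2 → 4 → 3

Only 5 has no prerequisites, so it is first.
That leaves 6 as the only ready step → 6.
1 is the only step now ready → 1.
2 and 4 are both available; 2 is listed earlier → 2.
4 needed 1, now all done → 4.
3 is the only step now ready → 3.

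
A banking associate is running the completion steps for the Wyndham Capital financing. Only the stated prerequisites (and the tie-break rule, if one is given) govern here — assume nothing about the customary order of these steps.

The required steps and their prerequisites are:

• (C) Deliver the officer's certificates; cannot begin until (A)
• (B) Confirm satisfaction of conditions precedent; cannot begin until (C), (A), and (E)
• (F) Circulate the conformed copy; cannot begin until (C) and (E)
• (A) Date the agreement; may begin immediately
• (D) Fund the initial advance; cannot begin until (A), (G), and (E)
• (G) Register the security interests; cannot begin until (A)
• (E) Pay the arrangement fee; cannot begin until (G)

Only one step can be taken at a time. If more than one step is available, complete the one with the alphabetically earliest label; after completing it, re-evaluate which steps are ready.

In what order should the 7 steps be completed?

(A) has no prerequisites → (A) first.
Ready: (C) and (G). (C) has the earlier label → (C).
(G) needed (A), now all done → (G).
Next only (E) has its prerequisites met → (E).
Now (B), (D) and (F) have their prerequisites met. (B) has the earlier label, so (B) next.
Ready: (D) and (F). (D) has the earlier label → (D).
Next only (F) has its prerequisites met → (F).

(A), (C), (G), (E), (B), (D), (F)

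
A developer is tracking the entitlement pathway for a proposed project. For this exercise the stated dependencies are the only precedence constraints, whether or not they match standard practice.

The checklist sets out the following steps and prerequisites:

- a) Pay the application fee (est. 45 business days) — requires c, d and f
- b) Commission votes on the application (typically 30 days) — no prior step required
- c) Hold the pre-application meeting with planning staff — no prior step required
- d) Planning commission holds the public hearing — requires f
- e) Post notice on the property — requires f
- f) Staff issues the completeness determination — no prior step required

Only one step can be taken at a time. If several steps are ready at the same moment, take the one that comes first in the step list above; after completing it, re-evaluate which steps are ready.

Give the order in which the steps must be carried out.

b, c, f, d, a, e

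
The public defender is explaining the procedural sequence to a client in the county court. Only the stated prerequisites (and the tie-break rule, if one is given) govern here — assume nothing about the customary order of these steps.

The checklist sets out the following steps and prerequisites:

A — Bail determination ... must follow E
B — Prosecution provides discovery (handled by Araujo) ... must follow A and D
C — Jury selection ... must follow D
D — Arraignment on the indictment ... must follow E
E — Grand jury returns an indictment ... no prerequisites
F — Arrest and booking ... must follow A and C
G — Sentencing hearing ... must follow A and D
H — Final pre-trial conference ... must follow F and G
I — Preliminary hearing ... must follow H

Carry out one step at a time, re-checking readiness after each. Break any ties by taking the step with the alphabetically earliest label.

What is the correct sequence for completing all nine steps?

E is the only step with nothing outstanding, so it goes first.
A and D are both available; A has the earlier label → A.
D is the only step now ready → D.
Ready: B, C and G. B has the earlier label → B.
Ready: C and G. C has the earlier label → C.
F and G are both available; F has the earlier label → F.
G needed A and D, now all done → G.
H is the only step now ready → H.
I needed H, now all done → I.

E A D B C F G H I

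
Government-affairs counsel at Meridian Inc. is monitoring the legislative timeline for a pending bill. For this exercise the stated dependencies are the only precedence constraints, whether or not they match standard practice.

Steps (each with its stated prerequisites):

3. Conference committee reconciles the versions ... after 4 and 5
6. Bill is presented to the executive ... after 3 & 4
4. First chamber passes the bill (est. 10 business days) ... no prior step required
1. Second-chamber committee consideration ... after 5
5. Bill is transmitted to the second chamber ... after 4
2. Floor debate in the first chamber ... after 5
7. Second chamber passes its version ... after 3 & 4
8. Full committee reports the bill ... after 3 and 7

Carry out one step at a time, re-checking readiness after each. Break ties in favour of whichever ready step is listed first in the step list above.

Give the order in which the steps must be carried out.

4 is the only step with nothing outstanding, so it goes first.
That leaves 5 as the only ready step → 5.
Now 3, 1 and 2 have their prerequisites met. 3 is listed earlier, so 3 next.
Ready: 6, 1, 2 and 7. 6 is listed earlier → 6.
Ready: 1, 2 and 7. 1 is listed earlier → 1.
Ready: 2 and 7. 2 is listed earlier → 2.
Next only 7 has its prerequisites met → 7.
That leaves 8 as the only ready step → 8.

4 5 3 6 1 2 7 8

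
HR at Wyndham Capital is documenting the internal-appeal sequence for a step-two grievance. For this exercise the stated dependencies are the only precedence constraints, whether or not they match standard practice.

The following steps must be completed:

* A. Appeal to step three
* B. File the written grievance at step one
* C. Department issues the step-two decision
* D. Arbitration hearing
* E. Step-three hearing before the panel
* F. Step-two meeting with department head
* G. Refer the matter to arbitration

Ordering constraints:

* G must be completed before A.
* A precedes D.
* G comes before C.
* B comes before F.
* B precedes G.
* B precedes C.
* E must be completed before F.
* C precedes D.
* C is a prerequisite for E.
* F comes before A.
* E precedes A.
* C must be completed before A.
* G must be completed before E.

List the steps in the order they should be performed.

B, G, C, E, F, A, D

Only B has no prerequisites, so it is first.
G needed B, now all done → G.
C needed B and G, now all done → C.
E is the only step now ready → E.
That leaves F as the only ready step → F.
Next only A has its prerequisites met → A.
Next only D has its prerequisites met → D.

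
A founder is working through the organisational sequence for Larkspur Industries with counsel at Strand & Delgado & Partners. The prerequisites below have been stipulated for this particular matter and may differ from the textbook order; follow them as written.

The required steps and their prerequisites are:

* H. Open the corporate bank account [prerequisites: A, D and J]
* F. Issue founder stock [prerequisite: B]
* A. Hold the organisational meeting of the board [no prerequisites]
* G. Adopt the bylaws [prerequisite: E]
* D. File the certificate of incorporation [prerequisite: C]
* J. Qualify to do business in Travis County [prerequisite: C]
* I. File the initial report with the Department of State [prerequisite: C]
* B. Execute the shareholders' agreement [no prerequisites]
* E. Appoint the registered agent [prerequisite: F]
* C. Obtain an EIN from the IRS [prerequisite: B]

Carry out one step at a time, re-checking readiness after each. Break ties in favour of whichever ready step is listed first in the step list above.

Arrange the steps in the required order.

A B F E G C D J H I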